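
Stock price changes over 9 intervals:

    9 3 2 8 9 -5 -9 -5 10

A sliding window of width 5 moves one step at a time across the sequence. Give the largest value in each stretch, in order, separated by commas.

9, 9, 9, 9, 10

(9, 3, 2, 8, 9) → max 9
(3, 2, 8, 9, -5) → max 9
(2, 8, 9, -5, -9) → max 9
(8, 9, -5, -9, -5) → max 9
(9, -5, -9, -5, 10) → max 10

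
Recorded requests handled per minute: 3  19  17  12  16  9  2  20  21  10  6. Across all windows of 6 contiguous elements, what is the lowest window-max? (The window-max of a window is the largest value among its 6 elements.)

19

(3, 19, 17, 12, 16, 9) → max 19
(19, 17, 12, 16, 9, 2) → max 19
(17, 12, 16, 9, 2, 20) → max 20
(12, 16, 9, 2, 20, 21) → max 21
(16, 9, 2, 20, 21, 10) → max 21
(9, 2, 20, 21, 10, 6) → max 21
Lowest of these is 19.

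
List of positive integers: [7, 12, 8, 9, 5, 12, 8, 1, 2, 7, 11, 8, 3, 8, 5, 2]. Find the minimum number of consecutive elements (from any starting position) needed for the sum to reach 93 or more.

13

Extend right; whenever the sum reaches 93, record the length and shrink from the left:
add 7: running sum 7 < 93
add 12: running sum 19 < 93
add 8: running sum 27 < 93
add 9: running sum 36 < 93
add 5: running sum 41 < 93
add 12: running sum 53 < 93
add 8: running sum 61 < 93
add 1: running sum 62 < 93
add 2: running sum 64 < 93
add 7: running sum 71 < 93
add 11: running sum 82 < 93
add 8: running sum 90 < 93
end 12: [7, 12, 8, 9, 5, 12, 8, 1, 2, 7, 11, 8, 3] sum 93, len 13
end 13: [12, 8, 9, 5, 12, 8, 1, 2, 7, 11, 8, 3, 8] sum 94, len 13
end 14: [12, 8, 9, 5, 12, 8, 1, 2, 7, 11, 8, 3, 8, 5] sum 99, len 14
end 15: [12, 8, 9, 5, 12, 8, 1, 2, 7, 11, 8, 3, 8, 5, 2] sum 101, len 15
Shortest qualifying length: 13.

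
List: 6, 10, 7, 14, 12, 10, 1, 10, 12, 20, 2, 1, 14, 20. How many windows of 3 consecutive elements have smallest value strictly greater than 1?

6

6 10 7 → min 6  > 1 ✓
10 7 14 → min 7  > 1 ✓
7 14 12 → min 7  > 1 ✓
14 12 10 → min 10  > 1 ✓
12 10 1 → min 1
10 1 10 → min 1
1 10 12 → min 1
10 12 20 → min 10  > 1 ✓
12 20 2 → min 2  > 1 ✓
20 2 1 → min 1
2 1 14 → min 1
1 14 20 → min 1
6 windows satisfy the condition.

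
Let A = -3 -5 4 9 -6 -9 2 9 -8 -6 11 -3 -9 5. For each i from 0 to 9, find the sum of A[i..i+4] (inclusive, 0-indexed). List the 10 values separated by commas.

-1, -7, 0, 5, -12, -12, 8, 3, -15, -2

Sliding a size-5 window across the 14 values:
[-3, -5, 4, 9, -6] → sum -1
[-5, 4, 9, -6, -9] → sum -7
[4, 9, -6, -9, 2] → sum 0
[9, -6, -9, 2, 9] → sum 5
[-6, -9, 2, 9, -8] → sum -12
[-9, 2, 9, -8, -6] → sum -12
[2, 9, -8, -6, 11] → sum 8
[9, -8, -6, 11, -3] → sum 3
[-8, -6, 11, -3, -9] → sum -15
[-6, 11, -3, -9, 5] → sum -2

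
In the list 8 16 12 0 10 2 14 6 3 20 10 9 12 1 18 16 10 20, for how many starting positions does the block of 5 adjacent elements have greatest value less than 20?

8 16 12 0 10 → max 16  < 20 ✓
16 12 0 10 2 → max 16  < 20 ✓
12 0 10 2 14 → max 14  < 20 ✓
0 10 2 14 6 → max 14  < 20 ✓
10 2 14 6 3 → max 14  < 20 ✓
2 14 6 3 20 → max 20
14 6 3 20 10 → max 20
6 3 20 10 9 → max 20
3 20 10 9 12 → max 20
20 10 9 12 1 → max 20
10 9 12 1 18 → max 18  < 20 ✓
9 12 1 18 16 → max 18  < 20 ✓
12 1 18 16 10 → max 18  < 20 ✓
1 18 16 10 20 → max 20
8 windows satisfy the condition.

8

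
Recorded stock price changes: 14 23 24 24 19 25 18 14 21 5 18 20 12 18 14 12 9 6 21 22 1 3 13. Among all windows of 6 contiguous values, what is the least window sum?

62

Each size-6 window and its sum:
[14, 23, 24, 24, 19, 25] → sum 129
[23, 24, 24, 19, 25, 18] → sum 133
[24, 24, 19, 25, 18, 14] → sum 124
[24, 19, 25, 18, 14, 21] → sum 121
[19, 25, 18, 14, 21, 5] → sum 102
[25, 18, 14, 21, 5, 18] → sum 101
[18, 14, 21, 5, 18, 20] → sum 96
[14, 21, 5, 18, 20, 12] → sum 90
[21, 5, 18, 20, 12, 18] → sum 94
[5, 18, 20, 12, 18, 14] → sum 87
[18, 20, 12, 18, 14, 12] → sum 94
[20, 12, 18, 14, 12, 9] → sum 85
[12, 18, 14, 12, 9, 6] → sum 71
[18, 14, 12, 9, 6, 21] → sum 80
[14, 12, 9, 6, 21, 22] → sum 84
[12, 9, 6, 21, 22, 1] → sum 71
[9, 6, 21, 22, 1, 3] → sum 62
[6, 21, 22, 1, 3, 13] → sum 66
Least of these is 62.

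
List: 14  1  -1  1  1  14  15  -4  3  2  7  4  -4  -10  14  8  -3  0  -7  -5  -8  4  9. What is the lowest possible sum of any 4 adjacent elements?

Window sums for each of the 20 positions:
(14, 1, -1, 1) → sum 15
(1, -1, 1, 1) → sum 2
(-1, 1, 1, 14) → sum 15
(1, 1, 14, 15) → sum 31
(1, 14, 15, -4) → sum 26
(14, 15, -4, 3) → sum 28
(15, -4, 3, 2) → sum 16
(-4, 3, 2, 7) → sum 8
(3, 2, 7, 4) → sum 16
(2, 7, 4, -4) → sum 9
(7, 4, -4, -10) → sum -3
(4, -4, -10, 14) → sum 4
(-4, -10, 14, 8) → sum 8
(-10, 14, 8, -3) → sum 9
(14, 8, -3, 0) → sum 19
(8, -3, 0, -7) → sum -2
(-3, 0, -7, -5) → sum -15
(0, -7, -5, -8) → sum -20
(-7, -5, -8, 4) → sum -16
(-5, -8, 4, 9) → sum 0
Lowest of these is -20.

-20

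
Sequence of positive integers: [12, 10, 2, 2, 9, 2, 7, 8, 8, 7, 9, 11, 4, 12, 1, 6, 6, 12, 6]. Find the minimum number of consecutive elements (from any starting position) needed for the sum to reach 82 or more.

11

Extend right; whenever the sum reaches 82, record the length and shrink from the left:
add 12: running sum 12 < 82
add 10: running sum 22 < 82
add 2: running sum 24 < 82
add 2: running sum 26 < 82
add 9: running sum 35 < 82
add 2: running sum 37 < 82
add 7: running sum 44 < 82
add 8: running sum 52 < 82
add 8: running sum 60 < 82
add 7: running sum 67 < 82
add 9: running sum 76 < 82
end 11: [12, 10, 2, 2, 9, 2, 7, 8, 8, 7, 9, 11] sum 87, len 12
end 12: [12, 10, 2, 2, 9, 2, 7, 8, 8, 7, 9, 11, 4] sum 91, len 13
end 13: [10, 2, 2, 9, 2, 7, 8, 8, 7, 9, 11, 4, 12] sum 91, len 13
end 14: [2, 2, 9, 2, 7, 8, 8, 7, 9, 11, 4, 12, 1] sum 82, len 13
end 15: [9, 2, 7, 8, 8, 7, 9, 11, 4, 12, 1, 6] sum 84, len 12
end 16: [9, 2, 7, 8, 8, 7, 9, 11, 4, 12, 1, 6, 6] sum 90, len 13
end 17: [8, 8, 7, 9, 11, 4, 12, 1, 6, 6, 12] sum 84, len 11
end 18: [8, 7, 9, 11, 4, 12, 1, 6, 6, 12, 6] sum 82, len 11
Shortest qualifying length: 11.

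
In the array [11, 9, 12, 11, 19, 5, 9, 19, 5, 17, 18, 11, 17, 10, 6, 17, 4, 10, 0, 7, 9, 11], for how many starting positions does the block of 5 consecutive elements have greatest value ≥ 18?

11

(11, 9, 12, 11, 19) → max 19  ≥ 18 ✓
(9, 12, 11, 19, 5) → max 19  ≥ 18 ✓
(12, 11, 19, 5, 9) → max 19  ≥ 18 ✓
(11, 19, 5, 9, 19) → max 19  ≥ 18 ✓
(19, 5, 9, 19, 5) → max 19  ≥ 18 ✓
(5, 9, 19, 5, 17) → max 19  ≥ 18 ✓
(9, 19, 5, 17, 18) → max 19  ≥ 18 ✓
(19, 5, 17, 18, 11) → max 19  ≥ 18 ✓
(5, 17, 18, 11, 17) → max 18  ≥ 18 ✓
(17, 18, 11, 17, 10) → max 18  ≥ 18 ✓
(18, 11, 17, 10, 6) → max 18  ≥ 18 ✓
(11, 17, 10, 6, 17) → max 17
(17, 10, 6, 17, 4) → max 17
(10, 6, 17, 4, 10) → max 17
(6, 17, 4, 10, 0) → max 17
(17, 4, 10, 0, 7) → max 17
(4, 10, 0, 7, 9) → max 10
(10, 0, 7, 9, 11) → max 11
11 windows satisfy the condition.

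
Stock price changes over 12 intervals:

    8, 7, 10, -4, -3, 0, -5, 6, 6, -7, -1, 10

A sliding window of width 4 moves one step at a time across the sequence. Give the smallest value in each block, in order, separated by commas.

Sliding a size-4 window across the 12 values:
8 7 10 -4 → min -4
7 10 -4 -3 → min -4
10 -4 -3 0 → min -4
-4 -3 0 -5 → min -5
-3 0 -5 6 → min -5
0 -5 6 6 → min -5
-5 6 6 -7 → min -7
6 6 -7 -1 → min -7
6 -7 -1 10 → min -7

-4, -4, -4, -5, -5, -5, -7, -7, -7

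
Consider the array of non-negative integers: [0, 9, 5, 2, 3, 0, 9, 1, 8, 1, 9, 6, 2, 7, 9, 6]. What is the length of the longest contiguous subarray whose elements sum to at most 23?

→ 0: sum 0, len 1
→ 9: sum 9, len 2
→ 5: sum 14, len 3
→ 2: sum 16, len 4
→ 3: sum 19, len 5
→ 0: sum 19, len 6
→ 9 (dropped 0, 9): sum 19, len 5
→ 1: sum 20, len 6
→ 8 (dropped 5): sum 23, len 6
→ 1 (dropped 2): sum 22, len 6
→ 9 (dropped 3, 0, 9): sum 19, len 4
→ 6 (dropped 1, 8): sum 16, len 3
→ 2: sum 18, len 4
→ 7 (dropped 1, 9): sum 15, len 3
→ 9 (dropped 6): sum 18, len 3
→ 6 (dropped 2): sum 22, len 3
Longest length seen: 6.

6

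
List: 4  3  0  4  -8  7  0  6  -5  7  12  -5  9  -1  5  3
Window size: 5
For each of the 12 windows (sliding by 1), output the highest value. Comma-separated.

[4, 3, 0, 4, -8] → max 4
[3, 0, 4, -8, 7] → max 7
[0, 4, -8, 7, 0] → max 7
[4, -8, 7, 0, 6] → max 7
[-8, 7, 0, 6, -5] → max 7
[7, 0, 6, -5, 7] → max 7
[0, 6, -5, 7, 12] → max 12
[6, -5, 7, 12, -5] → max 12
[-5, 7, 12, -5, 9] → max 12
[7, 12, -5, 9, -1] → max 12
[12, -5, 9, -1, 5] → max 12
[-5, 9, -1, 5, 3] → max 9

4, 7, 7, 7, 7, 7, 12, 12, 12, 12, 12, 9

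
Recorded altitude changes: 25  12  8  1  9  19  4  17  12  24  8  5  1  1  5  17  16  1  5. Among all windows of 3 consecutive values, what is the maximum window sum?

25 12 8 → sum 45
12 8 1 → sum 21
8 1 9 → sum 18
1 9 19 → sum 29
9 19 4 → sum 32
19 4 17 → sum 40
4 17 12 → sum 33
17 12 24 → sum 53
12 24 8 → sum 44
24 8 5 → sum 37
8 5 1 → sum 14
5 1 1 → sum 7
1 1 5 → sum 7
1 5 17 → sum 23
5 17 16 → sum 38
17 16 1 → sum 34
16 1 5 → sum 22
Maximum of these is 53.

53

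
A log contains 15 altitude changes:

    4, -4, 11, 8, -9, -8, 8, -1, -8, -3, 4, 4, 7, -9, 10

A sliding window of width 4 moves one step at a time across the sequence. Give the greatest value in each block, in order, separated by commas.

11, 11, 11, 8, 8, 8, 8, 4, 4, 7, 7, 10

4 -4 11 8 → max 11
-4 11 8 -9 → max 11
11 8 -9 -8 → max 11
8 -9 -8 8 → max 8
-9 -8 8 -1 → max 8
-8 8 -1 -8 → max 8
8 -1 -8 -3 → max 8
-1 -8 -3 4 → max 4
-8 -3 4 4 → max 4
-3 4 4 7 → max 7
4 4 7 -9 → max 7
4 7 -9 10 → max 10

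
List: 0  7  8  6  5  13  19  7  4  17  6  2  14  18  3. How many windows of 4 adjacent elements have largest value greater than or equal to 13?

0 7 8 6 → max 8
7 8 6 5 → max 8
8 6 5 13 → max 13  ≥ 13 ✓
6 5 13 19 → max 19  ≥ 13 ✓
5 13 19 7 → max 19  ≥ 13 ✓
13 19 7 4 → max 19  ≥ 13 ✓
19 7 4 17 → max 19  ≥ 13 ✓
7 4 17 6 → max 17  ≥ 13 ✓
4 17 6 2 → max 17  ≥ 13 ✓
17 6 2 14 → max 17  ≥ 13 ✓
6 2 14 18 → max 18  ≥ 13 ✓
2 14 18 3 → max 18  ≥ 13 ✓
10 windows satisfy the condition.

10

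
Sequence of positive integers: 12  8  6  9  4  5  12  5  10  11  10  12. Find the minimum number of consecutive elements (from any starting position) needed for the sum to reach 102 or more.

add 12: running sum 12 < 102
add 8: running sum 20 < 102
add 6: running sum 26 < 102
add 9: running sum 35 < 102
add 4: running sum 39 < 102
add 5: running sum 44 < 102
add 12: running sum 56 < 102
add 5: running sum 61 < 102
add 10: running sum 71 < 102
add 11: running sum 82 < 102
add 10: running sum 92 < 102
end 11: [12, 8, 6, 9, 4, 5, 12, 5, 10, 11, 10, 12] sum 104, len 12
Shortest qualifying length: 12.

12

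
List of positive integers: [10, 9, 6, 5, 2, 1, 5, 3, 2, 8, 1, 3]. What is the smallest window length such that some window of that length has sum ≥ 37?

Extend right; whenever the sum reaches 37, record the length and shrink from the left:
add 10: running sum 10 < 37
add 9: running sum 19 < 37
add 6: running sum 25 < 37
add 5: running sum 30 < 37
add 2: running sum 32 < 37
add 1: running sum 33 < 37
add 5: shortest ending here [10, 9, 6, 5, 2, 1, 5] sum 38, len 7
add 3: shortest ending here [10, 9, 6, 5, 2, 1, 5, 3] sum 41, len 8
add 2: shortest ending here [10, 9, 6, 5, 2, 1, 5, 3, 2] sum 43, len 9
add 8: shortest ending here [9, 6, 5, 2, 1, 5, 3, 2, 8] sum 41, len 9
add 1: shortest ending here [9, 6, 5, 2, 1, 5, 3, 2, 8, 1] sum 42, len 10
add 3: shortest ending here [9, 6, 5, 2, 1, 5, 3, 2, 8, 1, 3] sum 45, len 11
Shortest qualifying length: 7.

7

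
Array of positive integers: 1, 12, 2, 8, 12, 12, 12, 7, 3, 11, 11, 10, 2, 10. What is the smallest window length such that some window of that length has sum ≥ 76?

Extend right; whenever the sum reaches 76, record the length and shrink from the left:
add 1: running sum 1 < 76
add 12: running sum 13 < 76
add 2: running sum 15 < 76
add 8: running sum 23 < 76
add 12: running sum 35 < 76
add 12: running sum 47 < 76
add 12: running sum 59 < 76
add 7: running sum 66 < 76
add 3: running sum 69 < 76
add 11: shortest ending here [12, 2, 8, 12, 12, 12, 7, 3, 11] sum 79, len 9
add 11: shortest ending here [8, 12, 12, 12, 7, 3, 11, 11] sum 76, len 8
add 10: shortest ending here [12, 12, 12, 7, 3, 11, 11, 10] sum 78, len 8
add 2: shortest ending here [12, 12, 12, 7, 3, 11, 11, 10, 2] sum 80, len 9
add 10: shortest ending here [12, 12, 7, 3, 11, 11, 10, 2, 10] sum 78, len 9
Shortest qualifying length: 8.

8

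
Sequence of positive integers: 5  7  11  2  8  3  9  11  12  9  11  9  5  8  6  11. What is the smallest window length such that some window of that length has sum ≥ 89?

10

Extend right; whenever the sum reaches 89, record the length and shrink from the left:
add 5: running sum 5 < 89
add 7: running sum 12 < 89
add 11: running sum 23 < 89
add 2: running sum 25 < 89
add 8: running sum 33 < 89
add 3: running sum 36 < 89
add 9: running sum 45 < 89
add 11: running sum 56 < 89
add 12: running sum 68 < 89
add 9: running sum 77 < 89
add 11: running sum 88 < 89
add 9: shortest ending here [7, 11, 2, 8, 3, 9, 11, 12, 9, 11, 9] sum 92, len 11
add 5: shortest ending here [11, 2, 8, 3, 9, 11, 12, 9, 11, 9, 5] sum 90, len 11
add 8: shortest ending here [11, 2, 8, 3, 9, 11, 12, 9, 11, 9, 5, 8] sum 98, len 12
add 6: shortest ending here [8, 3, 9, 11, 12, 9, 11, 9, 5, 8, 6] sum 91, len 11
add 11: shortest ending here [9, 11, 12, 9, 11, 9, 5, 8, 6, 11] sum 91, len 10
Shortest qualifying length: 10.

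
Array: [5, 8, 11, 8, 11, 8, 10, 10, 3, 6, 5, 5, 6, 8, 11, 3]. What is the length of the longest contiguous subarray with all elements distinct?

5

add 5: [5] len 1
add 8: [5, 8] len 2
add 11: [5, 8, 11] len 3
add 8 (repeat 8, move left end past it): [11, 8] len 2
add 11 (repeat 11, move left end past it): [8, 11] len 2
add 8 (repeat 8, move left end past it): [11, 8] len 2
add 10: [11, 8, 10] len 3
add 10 (repeat 10, move left end past it): [10] len 1
add 3: [10, 3] len 2
add 6: [10, 3, 6] len 3
add 5: [10, 3, 6, 5] len 4
add 5 (repeat 5, move left end past it): [5] len 1
add 6: [5, 6] len 2
add 8: [5, 6, 8] len 3
add 11: [5, 6, 8, 11] len 4
add 3: [5, 6, 8, 11, 3] len 5
Longest all-distinct length: 5.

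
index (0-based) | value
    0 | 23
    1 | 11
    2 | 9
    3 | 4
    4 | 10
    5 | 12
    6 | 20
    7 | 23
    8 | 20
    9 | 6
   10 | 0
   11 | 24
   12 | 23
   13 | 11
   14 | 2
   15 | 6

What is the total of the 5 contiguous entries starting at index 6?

69

Elements at indices 6..10: 20, 23, 20, 6, 0
sum(20, 23, 20, 6, 0) = 69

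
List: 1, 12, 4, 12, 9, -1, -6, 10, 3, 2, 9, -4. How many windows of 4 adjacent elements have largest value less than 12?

[1, 12, 4, 12] → max 12
[12, 4, 12, 9] → max 12
[4, 12, 9, -1] → max 12
[12, 9, -1, -6] → max 12
[9, -1, -6, 10] → max 10  < 12 ✓
[-1, -6, 10, 3] → max 10  < 12 ✓
[-6, 10, 3, 2] → max 10  < 12 ✓
[10, 3, 2, 9] → max 10  < 12 ✓
[3, 2, 9, -4] → max 9  < 12 ✓
5 windows satisfy the condition.

5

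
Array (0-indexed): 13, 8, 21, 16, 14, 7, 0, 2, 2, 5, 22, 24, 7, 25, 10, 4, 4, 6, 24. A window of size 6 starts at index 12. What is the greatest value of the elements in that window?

Elements at indices 12..17: 7, 25, 10, 4, 4, 6
max(7, 25, 10, 4, 4, 6) = 25

25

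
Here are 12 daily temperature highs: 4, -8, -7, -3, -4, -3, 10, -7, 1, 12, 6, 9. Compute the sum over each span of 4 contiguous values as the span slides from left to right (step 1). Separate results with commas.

-14, -22, -17, 0, -4, 1, 16, 12, 28

4 -8 -7 -3 → sum -14
-8 -7 -3 -4 → sum -22
-7 -3 -4 -3 → sum -17
-3 -4 -3 10 → sum 0
-4 -3 10 -7 → sum -4
-3 10 -7 1 → sum 1
10 -7 1 12 → sum 16
-7 1 12 6 → sum 12
1 12 6 9 → sum 28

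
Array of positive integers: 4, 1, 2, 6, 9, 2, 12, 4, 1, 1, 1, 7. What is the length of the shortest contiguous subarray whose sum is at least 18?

3

Extend right; whenever the sum reaches 18, record the length and shrink from the left:
add 4: running sum 4 < 18
add 1: running sum 5 < 18
add 2: running sum 7 < 18
add 6: running sum 13 < 18
add 9: shortest ending here [1, 2, 6, 9] sum 18, len 4
add 2: shortest ending here [2, 6, 9, 2] sum 19, len 4
add 12: shortest ending here [9, 2, 12] sum 23, len 3
add 4: shortest ending here [2, 12, 4] sum 18, len 3
add 1: shortest ending here [2, 12, 4, 1] sum 19, len 4
add 1: shortest ending here [12, 4, 1, 1] sum 18, len 4
add 1: shortest ending here [12, 4, 1, 1, 1] sum 19, len 5
add 7: shortest ending here [12, 4, 1, 1, 1, 7] sum 26, len 6
Shortest qualifying length: 3.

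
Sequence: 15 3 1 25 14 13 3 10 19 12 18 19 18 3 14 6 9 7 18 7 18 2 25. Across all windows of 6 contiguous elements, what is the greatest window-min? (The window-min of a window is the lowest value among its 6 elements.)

10

Window mins for each of the 18 positions:
(15, 3, 1, 25, 14, 13) → min 1
(3, 1, 25, 14, 13, 3) → min 1
(1, 25, 14, 13, 3, 10) → min 1
(25, 14, 13, 3, 10, 19) → min 3
(14, 13, 3, 10, 19, 12) → min 3
(13, 3, 10, 19, 12, 18) → min 3
(3, 10, 19, 12, 18, 19) → min 3
(10, 19, 12, 18, 19, 18) → min 10
(19, 12, 18, 19, 18, 3) → min 3
(12, 18, 19, 18, 3, 14) → min 3
(18, 19, 18, 3, 14, 6) → min 3
(19, 18, 3, 14, 6, 9) → min 3
(18, 3, 14, 6, 9, 7) → min 3
(3, 14, 6, 9, 7, 18) → min 3
(14, 6, 9, 7, 18, 7) → min 6
(6, 9, 7, 18, 7, 18) → min 6
(9, 7, 18, 7, 18, 2) → min 2
(7, 18, 7, 18, 2, 25) → min 2
Greatest of these is 10.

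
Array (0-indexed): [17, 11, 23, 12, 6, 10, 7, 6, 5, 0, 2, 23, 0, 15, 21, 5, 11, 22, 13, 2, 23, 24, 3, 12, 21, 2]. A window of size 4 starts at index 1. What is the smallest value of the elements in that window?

6

Elements at indices 1..4: 11, 23, 12, 6
min(11, 23, 12, 6) = 6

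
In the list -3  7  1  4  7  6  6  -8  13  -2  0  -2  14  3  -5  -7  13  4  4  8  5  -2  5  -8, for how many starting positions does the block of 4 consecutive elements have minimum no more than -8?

5

[-3, 7, 1, 4] → min -3
[7, 1, 4, 7] → min 1
[1, 4, 7, 6] → min 1
[4, 7, 6, 6] → min 4
[7, 6, 6, -8] → min -8  ≤ -8 ✓
[6, 6, -8, 13] → min -8  ≤ -8 ✓
[6, -8, 13, -2] → min -8  ≤ -8 ✓
[-8, 13, -2, 0] → min -8  ≤ -8 ✓
[13, -2, 0, -2] → min -2
[-2, 0, -2, 14] → min -2
[0, -2, 14, 3] → min -2
[-2, 14, 3, -5] → min -5
[14, 3, -5, -7] → min -7
[3, -5, -7, 13] → min -7
[-5, -7, 13, 4] → min -7
[-7, 13, 4, 4] → min -7
[13, 4, 4, 8] → min 4
[4, 4, 8, 5] → min 4
[4, 8, 5, -2] → min -2
[8, 5, -2, 5] → min -2
[5, -2, 5, -8] → min -8  ≤ -8 ✓
5 windows satisfy the condition.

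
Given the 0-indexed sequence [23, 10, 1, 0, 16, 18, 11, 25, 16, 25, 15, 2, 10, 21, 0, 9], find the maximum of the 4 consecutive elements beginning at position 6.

Elements at indices 6..9: 11, 25, 16, 25
max(11, 25, 16, 25) = 25

25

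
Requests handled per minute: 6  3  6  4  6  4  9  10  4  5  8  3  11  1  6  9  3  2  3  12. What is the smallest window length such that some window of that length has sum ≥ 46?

7

Extend right; whenever the sum reaches 46, record the length and shrink from the left:
add 6: running sum 6 < 46
add 3: running sum 9 < 46
add 6: running sum 15 < 46
add 4: running sum 19 < 46
add 6: running sum 25 < 46
add 4: running sum 29 < 46
add 9: running sum 38 < 46
end 7: [6, 3, 6, 4, 6, 4, 9, 10] sum 48, len 8
end 8: [3, 6, 4, 6, 4, 9, 10, 4] sum 46, len 8
end 9: [6, 4, 6, 4, 9, 10, 4, 5] sum 48, len 8
end 10: [6, 4, 9, 10, 4, 5, 8] sum 46, len 7
end 11: [6, 4, 9, 10, 4, 5, 8, 3] sum 49, len 8
end 12: [9, 10, 4, 5, 8, 3, 11] sum 50, len 7
end 13: [9, 10, 4, 5, 8, 3, 11, 1] sum 51, len 8
end 14: [10, 4, 5, 8, 3, 11, 1, 6] sum 48, len 8
end 15: [4, 5, 8, 3, 11, 1, 6, 9] sum 47, len 8
end 16: [5, 8, 3, 11, 1, 6, 9, 3] sum 46, len 8
end 17: [5, 8, 3, 11, 1, 6, 9, 3, 2] sum 48, len 9
end 18: [8, 3, 11, 1, 6, 9, 3, 2, 3] sum 46, len 9
end 19: [11, 1, 6, 9, 3, 2, 3, 12] sum 47, len 8
Shortest qualifying length: 7.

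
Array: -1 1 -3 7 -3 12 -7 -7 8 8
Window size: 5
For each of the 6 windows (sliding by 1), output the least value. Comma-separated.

[-1, 1, -3, 7, -3] → min -3
[1, -3, 7, -3, 12] → min -3
[-3, 7, -3, 12, -7] → min -7
[7, -3, 12, -7, -7] → min -7
[-3, 12, -7, -7, 8] → min -7
[12, -7, -7, 8, 8] → min -7

-3, -3, -7, -7, -7, -7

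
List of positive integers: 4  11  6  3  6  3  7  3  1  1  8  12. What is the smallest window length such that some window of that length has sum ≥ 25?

4

add 4: running sum 4 < 25
add 11: running sum 15 < 25
add 6: running sum 21 < 25
add 3: running sum 24 < 25
end 4: [11, 6, 3, 6] sum 26, len 4
end 5: [11, 6, 3, 6, 3] sum 29, len 5
end 6: [6, 3, 6, 3, 7] sum 25, len 5
end 7: [6, 3, 6, 3, 7, 3] sum 28, len 6
end 8: [6, 3, 6, 3, 7, 3, 1] sum 29, len 7
end 9: [6, 3, 6, 3, 7, 3, 1, 1] sum 30, len 8
end 10: [6, 3, 7, 3, 1, 1, 8] sum 29, len 7
end 11: [3, 1, 1, 8, 12] sum 25, len 5
Shortest qualifying length: 4.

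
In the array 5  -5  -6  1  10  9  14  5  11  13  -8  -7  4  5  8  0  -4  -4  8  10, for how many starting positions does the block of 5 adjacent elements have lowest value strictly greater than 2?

2

[5, -5, -6, 1, 10] → min -6
[-5, -6, 1, 10, 9] → min -6
[-6, 1, 10, 9, 14] → min -6
[1, 10, 9, 14, 5] → min 1
[10, 9, 14, 5, 11] → min 5  > 2 ✓
[9, 14, 5, 11, 13] → min 5  > 2 ✓
[14, 5, 11, 13, -8] → min -8
[5, 11, 13, -8, -7] → min -8
[11, 13, -8, -7, 4] → min -8
[13, -8, -7, 4, 5] → min -8
[-8, -7, 4, 5, 8] → min -8
[-7, 4, 5, 8, 0] → min -7
[4, 5, 8, 0, -4] → min -4
[5, 8, 0, -4, -4] → min -4
[8, 0, -4, -4, 8] → min -4
[0, -4, -4, 8, 10] → min -4
2 windows satisfy the condition.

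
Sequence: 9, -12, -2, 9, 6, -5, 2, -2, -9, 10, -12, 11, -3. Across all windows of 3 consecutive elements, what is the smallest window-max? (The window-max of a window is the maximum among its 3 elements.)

2

(9, -12, -2) → max 9
(-12, -2, 9) → max 9
(-2, 9, 6) → max 9
(9, 6, -5) → max 9
(6, -5, 2) → max 6
(-5, 2, -2) → max 2
(2, -2, -9) → max 2
(-2, -9, 10) → max 10
(-9, 10, -12) → max 10
(10, -12, 11) → max 11
(-12, 11, -3) → max 11
Smallest of these is 2.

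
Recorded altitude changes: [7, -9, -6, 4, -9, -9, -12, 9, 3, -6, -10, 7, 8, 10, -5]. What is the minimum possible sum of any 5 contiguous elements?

(7, -9, -6, 4, -9) → sum -13
(-9, -6, 4, -9, -9) → sum -29
(-6, 4, -9, -9, -12) → sum -32
(4, -9, -9, -12, 9) → sum -17
(-9, -9, -12, 9, 3) → sum -18
(-9, -12, 9, 3, -6) → sum -15
(-12, 9, 3, -6, -10) → sum -16
(9, 3, -6, -10, 7) → sum 3
(3, -6, -10, 7, 8) → sum 2
(-6, -10, 7, 8, 10) → sum 9
(-10, 7, 8, 10, -5) → sum 10
Minimum of these is -32.

-32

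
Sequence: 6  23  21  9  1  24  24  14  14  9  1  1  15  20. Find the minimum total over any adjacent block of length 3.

11

(6, 23, 21) → sum 50
(23, 21, 9) → sum 53
(21, 9, 1) → sum 31
(9, 1, 24) → sum 34
(1, 24, 24) → sum 49
(24, 24, 14) → sum 62
(24, 14, 14) → sum 52
(14, 14, 9) → sum 37
(14, 9, 1) → sum 24
(9, 1, 1) → sum 11
(1, 1, 15) → sum 17
(1, 15, 20) → sum 36
Minimum of these is 11.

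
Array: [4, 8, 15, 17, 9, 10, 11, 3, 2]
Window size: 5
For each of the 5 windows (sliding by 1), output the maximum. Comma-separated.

17, 17, 17, 17, 11

4 8 15 17 9 → max 17
8 15 17 9 10 → max 17
15 17 9 10 11 → max 17
17 9 10 11 3 → max 17
9 10 11 3 2 → max 11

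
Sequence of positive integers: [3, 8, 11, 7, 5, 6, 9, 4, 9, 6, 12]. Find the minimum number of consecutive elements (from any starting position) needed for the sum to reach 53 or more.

add 3: running sum 3 < 53
add 8: running sum 11 < 53
add 11: running sum 22 < 53
add 7: running sum 29 < 53
add 5: running sum 34 < 53
add 6: running sum 40 < 53
add 9: running sum 49 < 53
add 4: shortest ending here [3, 8, 11, 7, 5, 6, 9, 4] sum 53, len 8
add 9: shortest ending here [8, 11, 7, 5, 6, 9, 4, 9] sum 59, len 8
add 6: shortest ending here [11, 7, 5, 6, 9, 4, 9, 6] sum 57, len 8
add 12: shortest ending here [7, 5, 6, 9, 4, 9, 6, 12] sum 58, len 8
Shortest qualifying length: 8.

8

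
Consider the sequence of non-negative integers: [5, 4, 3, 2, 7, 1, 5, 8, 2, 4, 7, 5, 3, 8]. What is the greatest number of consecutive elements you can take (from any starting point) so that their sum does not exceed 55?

12

Extend to the right; shrink from the left whenever the sum exceeds 55:
→ 5: sum 5, len 1
→ 4: sum 9, len 2
→ 3: sum 12, len 3
→ 2: sum 14, len 4
→ 7: sum 21, len 5
→ 1: sum 22, len 6
→ 5: sum 27, len 7
→ 8: sum 35, len 8
→ 2: sum 37, len 9
→ 4: sum 41, len 10
→ 7: sum 48, len 11
→ 5: sum 53, len 12
→ 3 (dropped 5): sum 51, len 12
→ 8 (dropped 4): sum 55, len 12
Longest length seen: 12.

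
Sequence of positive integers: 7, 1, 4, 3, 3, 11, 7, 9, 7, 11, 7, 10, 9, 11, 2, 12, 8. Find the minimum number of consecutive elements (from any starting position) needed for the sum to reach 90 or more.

11

Extend right; whenever the sum reaches 90, record the length and shrink from the left:
add 7: running sum 7 < 90
add 1: running sum 8 < 90
add 4: running sum 12 < 90
add 3: running sum 15 < 90
add 3: running sum 18 < 90
add 11: running sum 29 < 90
add 7: running sum 36 < 90
add 9: running sum 45 < 90
add 7: running sum 52 < 90
add 11: running sum 63 < 90
add 7: running sum 70 < 90
add 10: running sum 80 < 90
add 9: running sum 89 < 90
end 13: [4, 3, 3, 11, 7, 9, 7, 11, 7, 10, 9, 11] sum 92, len 12
end 14: [3, 3, 11, 7, 9, 7, 11, 7, 10, 9, 11, 2] sum 90, len 12
end 15: [11, 7, 9, 7, 11, 7, 10, 9, 11, 2, 12] sum 96, len 11
end 16: [7, 9, 7, 11, 7, 10, 9, 11, 2, 12, 8] sum 93, len 11
Shortest qualifying length: 11.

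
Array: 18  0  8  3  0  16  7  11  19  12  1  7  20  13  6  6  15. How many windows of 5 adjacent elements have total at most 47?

5

(18, 0, 8, 3, 0) → sum 29  ≤ 47 ✓
(0, 8, 3, 0, 16) → sum 27  ≤ 47 ✓
(8, 3, 0, 16, 7) → sum 34  ≤ 47 ✓
(3, 0, 16, 7, 11) → sum 37  ≤ 47 ✓
(0, 16, 7, 11, 19) → sum 53
(16, 7, 11, 19, 12) → sum 65
(7, 11, 19, 12, 1) → sum 50
(11, 19, 12, 1, 7) → sum 50
(19, 12, 1, 7, 20) → sum 59
(12, 1, 7, 20, 13) → sum 53
(1, 7, 20, 13, 6) → sum 47  ≤ 47 ✓
(7, 20, 13, 6, 6) → sum 52
(20, 13, 6, 6, 15) → sum 60
5 windows satisfy the condition.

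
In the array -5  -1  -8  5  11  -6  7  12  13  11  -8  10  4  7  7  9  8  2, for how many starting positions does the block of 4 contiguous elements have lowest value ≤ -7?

7

-5 -1 -8 5 → min -8  ≤ -7 ✓
-1 -8 5 11 → min -8  ≤ -7 ✓
-8 5 11 -6 → min -8  ≤ -7 ✓
5 11 -6 7 → min -6
11 -6 7 12 → min -6
-6 7 12 13 → min -6
7 12 13 11 → min 7
12 13 11 -8 → min -8  ≤ -7 ✓
13 11 -8 10 → min -8  ≤ -7 ✓
11 -8 10 4 → min -8  ≤ -7 ✓
-8 10 4 7 → min -8  ≤ -7 ✓
10 4 7 7 → min 4
4 7 7 9 → min 4
7 7 9 8 → min 7
7 9 8 2 → min 2
7 windows satisfy the condition.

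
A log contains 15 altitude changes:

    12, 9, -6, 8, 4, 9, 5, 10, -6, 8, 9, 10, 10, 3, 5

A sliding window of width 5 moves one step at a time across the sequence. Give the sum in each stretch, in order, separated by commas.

27, 24, 20, 36, 22, 26, 26, 31, 31, 40, 37

Sliding a size-5 window across the 15 values:
(12, 9, -6, 8, 4) → sum 27
(9, -6, 8, 4, 9) → sum 24
(-6, 8, 4, 9, 5) → sum 20
(8, 4, 9, 5, 10) → sum 36
(4, 9, 5, 10, -6) → sum 22
(9, 5, 10, -6, 8) → sum 26
(5, 10, -6, 8, 9) → sum 26
(10, -6, 8, 9, 10) → sum 31
(-6, 8, 9, 10, 10) → sum 31
(8, 9, 10, 10, 3) → sum 40
(9, 10, 10, 3, 5) → sum 37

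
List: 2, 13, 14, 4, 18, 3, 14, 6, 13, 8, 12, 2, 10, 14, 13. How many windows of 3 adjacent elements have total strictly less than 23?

(2, 13, 14) → sum 29
(13, 14, 4) → sum 31
(14, 4, 18) → sum 36
(4, 18, 3) → sum 25
(18, 3, 14) → sum 35
(3, 14, 6) → sum 23
(14, 6, 13) → sum 33
(6, 13, 8) → sum 27
(13, 8, 12) → sum 33
(8, 12, 2) → sum 22  < 23 ✓
(12, 2, 10) → sum 24
(2, 10, 14) → sum 26
(10, 14, 13) → sum 37
1 window satisfy the condition.

1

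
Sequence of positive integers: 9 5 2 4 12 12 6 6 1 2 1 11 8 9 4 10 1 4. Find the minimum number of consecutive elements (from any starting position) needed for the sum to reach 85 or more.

add 9: running sum 9 < 85
add 5: running sum 14 < 85
add 2: running sum 16 < 85
add 4: running sum 20 < 85
add 12: running sum 32 < 85
add 12: running sum 44 < 85
add 6: running sum 50 < 85
add 6: running sum 56 < 85
add 1: running sum 57 < 85
add 2: running sum 59 < 85
add 1: running sum 60 < 85
add 11: running sum 71 < 85
add 8: running sum 79 < 85
add 9: shortest ending here [9, 5, 2, 4, 12, 12, 6, 6, 1, 2, 1, 11, 8, 9] sum 88, len 14
add 4: shortest ending here [9, 5, 2, 4, 12, 12, 6, 6, 1, 2, 1, 11, 8, 9, 4] sum 92, len 15
add 10: shortest ending here [4, 12, 12, 6, 6, 1, 2, 1, 11, 8, 9, 4, 10] sum 86, len 13
add 1: shortest ending here [4, 12, 12, 6, 6, 1, 2, 1, 11, 8, 9, 4, 10, 1] sum 87, len 14
add 4: shortest ending here [12, 12, 6, 6, 1, 2, 1, 11, 8, 9, 4, 10, 1, 4] sum 87, len 14
Shortest qualifying length: 13.

13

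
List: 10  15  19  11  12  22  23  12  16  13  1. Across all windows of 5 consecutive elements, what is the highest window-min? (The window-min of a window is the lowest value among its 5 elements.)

12

(10, 15, 19, 11, 12) → min 10
(15, 19, 11, 12, 22) → min 11
(19, 11, 12, 22, 23) → min 11
(11, 12, 22, 23, 12) → min 11
(12, 22, 23, 12, 16) → min 12
(22, 23, 12, 16, 13) → min 12
(23, 12, 16, 13, 1) → min 1
Highest of these is 12.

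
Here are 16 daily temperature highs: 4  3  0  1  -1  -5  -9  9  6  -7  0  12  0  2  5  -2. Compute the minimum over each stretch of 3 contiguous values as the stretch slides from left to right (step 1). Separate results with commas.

(4, 3, 0) → min 0
(3, 0, 1) → min 0
(0, 1, -1) → min -1
(1, -1, -5) → min -5
(-1, -5, -9) → min -9
(-5, -9, 9) → min -9
(-9, 9, 6) → min -9
(9, 6, -7) → min -7
(6, -7, 0) → min -7
(-7, 0, 12) → min -7
(0, 12, 0) → min 0
(12, 0, 2) → min 0
(0, 2, 5) → min 0
(2, 5, -2) → min -2

0, 0, -1, -5, -9, -9, -9, -7, -7, -7, 0, 0, 0, -2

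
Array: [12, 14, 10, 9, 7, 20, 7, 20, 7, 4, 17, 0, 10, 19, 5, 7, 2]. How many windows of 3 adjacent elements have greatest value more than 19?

5

12 14 10 → max 14
14 10 9 → max 14
10 9 7 → max 10
9 7 20 → max 20  > 19 ✓
7 20 7 → max 20  > 19 ✓
20 7 20 → max 20  > 19 ✓
7 20 7 → max 20  > 19 ✓
20 7 4 → max 20  > 19 ✓
7 4 17 → max 17
4 17 0 → max 17
17 0 10 → max 17
0 10 19 → max 19
10 19 5 → max 19
19 5 7 → max 19
5 7 2 → max 7
5 windows satisfy the condition.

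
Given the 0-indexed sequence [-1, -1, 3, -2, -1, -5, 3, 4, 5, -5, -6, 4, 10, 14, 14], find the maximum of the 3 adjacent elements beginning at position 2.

3

Elements at indices 2..4: 3, -2, -1
max(3, -2, -1) = 3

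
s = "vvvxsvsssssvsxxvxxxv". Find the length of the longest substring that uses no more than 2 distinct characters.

9

Extend right; when distinct count exceeds 2, shrink from the left:
add v: window [v] (1 distinct), len 1
add v: window [v, v] (1 distinct), len 2
add v: window [v, v, v] (1 distinct), len 3
add x: window [v, v, v, x] (2 distinct), len 4
add s: window [x, s] (2 distinct), len 2
add v: window [s, v] (2 distinct), len 2
add s: window [s, v, s] (2 distinct), len 3
add s: window [s, v, s, s] (2 distinct), len 4
add s: window [s, v, s, s, s] (2 distinct), len 5
add s: window [s, v, s, s, s, s] (2 distinct), len 6
add s: window [s, v, s, s, s, s, s] (2 distinct), len 7
add v: window [s, v, s, s, s, s, s, v] (2 distinct), len 8
add s: window [s, v, s, s, s, s, s, v, s] (2 distinct), len 9
add x: window [s, x] (2 distinct), len 2
add x: window [s, x, x] (2 distinct), len 3
add v: window [x, x, v] (2 distinct), len 3
add x: window [x, x, v, x] (2 distinct), len 4
add x: window [x, x, v, x, x] (2 distinct), len 5
add x: window [x, x, v, x, x, x] (2 distinct), len 6
add v: window [x, x, v, x, x, x, v] (2 distinct), len 7
Longest length with ≤2 distinct: 9.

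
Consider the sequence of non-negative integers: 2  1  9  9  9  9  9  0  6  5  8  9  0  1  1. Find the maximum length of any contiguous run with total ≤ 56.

10

→ 2: sum 2, len 1
→ 1: sum 3, len 2
→ 9: sum 12, len 3
→ 9: sum 21, len 4
→ 9: sum 30, len 5
→ 9: sum 39, len 6
→ 9: sum 48, len 7
→ 0: sum 48, len 8
→ 6: sum 54, len 9
→ 5 (dropped 2, 1): sum 56, len 8
→ 8 (dropped 9): sum 55, len 8
→ 9 (dropped 9): sum 55, len 8
→ 0: sum 55, len 9
→ 1: sum 56, len 10
→ 1 (dropped 9): sum 48, len 10
Longest length seen: 10.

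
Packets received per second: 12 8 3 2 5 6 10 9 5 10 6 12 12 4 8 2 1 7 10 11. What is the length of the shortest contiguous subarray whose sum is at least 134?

20

Extend right; whenever the sum reaches 134, record the length and shrink from the left:
add 12: running sum 12 < 134
add 8: running sum 20 < 134
add 3: running sum 23 < 134
add 2: running sum 25 < 134
add 5: running sum 30 < 134
add 6: running sum 36 < 134
add 10: running sum 46 < 134
add 9: running sum 55 < 134
add 5: running sum 60 < 134
add 10: running sum 70 < 134
add 6: running sum 76 < 134
add 12: running sum 88 < 134
add 12: running sum 100 < 134
add 4: running sum 104 < 134
add 8: running sum 112 < 134
add 2: running sum 114 < 134
add 1: running sum 115 < 134
add 7: running sum 122 < 134
add 10: running sum 132 < 134
add 11: shortest ending here [12, 8, 3, 2, 5, 6, 10, 9, 5, 10, 6, 12, 12, 4, 8, 2, 1, 7, 10, 11] sum 143, len 20
Shortest qualifying length: 20.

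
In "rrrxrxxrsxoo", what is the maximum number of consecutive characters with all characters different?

4

[r] len 1
[r] len 1
[r] len 1
[r, x] len 2
[x, r] len 2
[r, x] len 2
[x] len 1
[x, r] len 2
[x, r, s] len 3
[r, s, x] len 3
[r, s, x, o] len 4
[o] len 1
Longest all-distinct length: 4.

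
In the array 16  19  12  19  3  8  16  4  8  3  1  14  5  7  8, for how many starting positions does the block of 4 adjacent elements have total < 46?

9

(16, 19, 12, 19) → sum 66
(19, 12, 19, 3) → sum 53
(12, 19, 3, 8) → sum 42  < 46 ✓
(19, 3, 8, 16) → sum 46
(3, 8, 16, 4) → sum 31  < 46 ✓
(8, 16, 4, 8) → sum 36  < 46 ✓
(16, 4, 8, 3) → sum 31  < 46 ✓
(4, 8, 3, 1) → sum 16  < 46 ✓
(8, 3, 1, 14) → sum 26  < 46 ✓
(3, 1, 14, 5) → sum 23  < 46 ✓
(1, 14, 5, 7) → sum 27  < 46 ✓
(14, 5, 7, 8) → sum 34  < 46 ✓
9 windows satisfy the condition.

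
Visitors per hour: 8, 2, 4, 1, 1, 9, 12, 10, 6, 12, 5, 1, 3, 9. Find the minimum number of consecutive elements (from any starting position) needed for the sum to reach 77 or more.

Extend right; whenever the sum reaches 77, record the length and shrink from the left:
add 8: running sum 8 < 77
add 2: running sum 10 < 77
add 4: running sum 14 < 77
add 1: running sum 15 < 77
add 1: running sum 16 < 77
add 9: running sum 25 < 77
add 12: running sum 37 < 77
add 10: running sum 47 < 77
add 6: running sum 53 < 77
add 12: running sum 65 < 77
add 5: running sum 70 < 77
add 1: running sum 71 < 77
add 3: running sum 74 < 77
end 13: [8, 2, 4, 1, 1, 9, 12, 10, 6, 12, 5, 1, 3, 9] sum 83, len 14
Shortest qualifying length: 14.

14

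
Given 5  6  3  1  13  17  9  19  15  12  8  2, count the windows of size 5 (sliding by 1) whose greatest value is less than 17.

1

(5, 6, 3, 1, 13) → max 13  < 17 ✓
(6, 3, 1, 13, 17) → max 17
(3, 1, 13, 17, 9) → max 17
(1, 13, 17, 9, 19) → max 19
(13, 17, 9, 19, 15) → max 19
(17, 9, 19, 15, 12) → max 19
(9, 19, 15, 12, 8) → max 19
(19, 15, 12, 8, 2) → max 19
1 window satisfy the condition.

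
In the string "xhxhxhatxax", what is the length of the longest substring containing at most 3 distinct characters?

7

add x: window [x] (1 distinct), len 1
add h: window [x, h] (2 distinct), len 2
add x: window [x, h, x] (2 distinct), len 3
add h: window [x, h, x, h] (2 distinct), len 4
add x: window [x, h, x, h, x] (2 distinct), len 5
add h: window [x, h, x, h, x, h] (2 distinct), len 6
add a: window [x, h, x, h, x, h, a] (3 distinct), len 7
add t: window [h, a, t] (3 distinct), len 3
add x: window [a, t, x] (3 distinct), len 3
add a: window [a, t, x, a] (3 distinct), len 4
add x: window [a, t, x, a, x] (3 distinct), len 5
Longest length with ≤3 distinct: 7.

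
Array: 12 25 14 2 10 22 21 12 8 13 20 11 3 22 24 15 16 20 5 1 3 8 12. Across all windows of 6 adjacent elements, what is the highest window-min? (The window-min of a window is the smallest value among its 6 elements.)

8

[12, 25, 14, 2, 10, 22] → min 2
[25, 14, 2, 10, 22, 21] → min 2
[14, 2, 10, 22, 21, 12] → min 2
[2, 10, 22, 21, 12, 8] → min 2
[10, 22, 21, 12, 8, 13] → min 8
[22, 21, 12, 8, 13, 20] → min 8
[21, 12, 8, 13, 20, 11] → min 8
[12, 8, 13, 20, 11, 3] → min 3
[8, 13, 20, 11, 3, 22] → min 3
[13, 20, 11, 3, 22, 24] → min 3
[20, 11, 3, 22, 24, 15] → min 3
[11, 3, 22, 24, 15, 16] → min 3
[3, 22, 24, 15, 16, 20] → min 3
[22, 24, 15, 16, 20, 5] → min 5
[24, 15, 16, 20, 5, 1] → min 1
[15, 16, 20, 5, 1, 3] → min 1
[16, 20, 5, 1, 3, 8] → min 1
[20, 5, 1, 3, 8, 12] → min 1
Highest of these is 8.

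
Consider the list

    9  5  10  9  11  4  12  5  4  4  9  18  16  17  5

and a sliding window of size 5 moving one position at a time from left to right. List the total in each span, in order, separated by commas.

9 5 10 9 11 → sum 44
5 10 9 11 4 → sum 39
10 9 11 4 12 → sum 46
9 11 4 12 5 → sum 41
11 4 12 5 4 → sum 36
4 12 5 4 4 → sum 29
12 5 4 4 9 → sum 34
5 4 4 9 18 → sum 40
4 4 9 18 16 → sum 51
4 9 18 16 17 → sum 64
9 18 16 17 5 → sum 65

44, 39, 46, 41, 36, 29, 34, 40, 51, 64, 65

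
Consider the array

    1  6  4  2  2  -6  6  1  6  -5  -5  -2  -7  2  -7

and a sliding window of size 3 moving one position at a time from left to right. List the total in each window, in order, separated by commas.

11, 12, 8, -2, 2, 1, 13, 2, -4, -12, -14, -7, -12

1 6 4 → sum 11
6 4 2 → sum 12
4 2 2 → sum 8
2 2 -6 → sum -2
2 -6 6 → sum 2
-6 6 1 → sum 1
6 1 6 → sum 13
1 6 -5 → sum 2
6 -5 -5 → sum -4
-5 -5 -2 → sum -12
-5 -2 -7 → sum -14
-2 -7 2 → sum -7
-7 2 -7 → sum -12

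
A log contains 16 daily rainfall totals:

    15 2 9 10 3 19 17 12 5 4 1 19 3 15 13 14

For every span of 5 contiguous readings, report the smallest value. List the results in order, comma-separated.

2, 2, 3, 3, 3, 4, 1, 1, 1, 1, 1, 3

15 2 9 10 3 → min 2
2 9 10 3 19 → min 2
9 10 3 19 17 → min 3
10 3 19 17 12 → min 3
3 19 17 12 5 → min 3
19 17 12 5 4 → min 4
17 12 5 4 1 → min 1
12 5 4 1 19 → min 1
5 4 1 19 3 → min 1
4 1 19 3 15 → min 1
1 19 3 15 13 → min 1
19 3 15 13 14 → min 3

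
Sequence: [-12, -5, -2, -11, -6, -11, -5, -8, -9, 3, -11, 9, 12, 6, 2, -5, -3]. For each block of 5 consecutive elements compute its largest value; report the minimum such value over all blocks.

-5

Each size-5 window and its max:
(-12, -5, -2, -11, -6) → max -2
(-5, -2, -11, -6, -11) → max -2
(-2, -11, -6, -11, -5) → max -2
(-11, -6, -11, -5, -8) → max -5
(-6, -11, -5, -8, -9) → max -5
(-11, -5, -8, -9, 3) → max 3
(-5, -8, -9, 3, -11) → max 3
(-8, -9, 3, -11, 9) → max 9
(-9, 3, -11, 9, 12) → max 12
(3, -11, 9, 12, 6) → max 12
(-11, 9, 12, 6, 2) → max 12
(9, 12, 6, 2, -5) → max 12
(12, 6, 2, -5, -3) → max 12
Minimum of these is -5.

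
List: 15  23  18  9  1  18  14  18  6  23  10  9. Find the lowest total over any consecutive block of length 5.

Each size-5 window and its sum:
(15, 23, 18, 9, 1) → sum 66
(23, 18, 9, 1, 18) → sum 69
(18, 9, 1, 18, 14) → sum 60
(9, 1, 18, 14, 18) → sum 60
(1, 18, 14, 18, 6) → sum 57
(18, 14, 18, 6, 23) → sum 79
(14, 18, 6, 23, 10) → sum 71
(18, 6, 23, 10, 9) → sum 66
Lowest of these is 57.

57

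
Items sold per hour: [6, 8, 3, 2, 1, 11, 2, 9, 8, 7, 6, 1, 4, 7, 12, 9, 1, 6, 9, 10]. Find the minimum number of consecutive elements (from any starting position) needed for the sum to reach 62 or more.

9

add 6: running sum 6 < 62
add 8: running sum 14 < 62
add 3: running sum 17 < 62
add 2: running sum 19 < 62
add 1: running sum 20 < 62
add 11: running sum 31 < 62
add 2: running sum 33 < 62
add 9: running sum 42 < 62
add 8: running sum 50 < 62
add 7: running sum 57 < 62
add 6: shortest ending here [6, 8, 3, 2, 1, 11, 2, 9, 8, 7, 6] sum 63, len 11
add 1: shortest ending here [6, 8, 3, 2, 1, 11, 2, 9, 8, 7, 6, 1] sum 64, len 12
add 4: shortest ending here [8, 3, 2, 1, 11, 2, 9, 8, 7, 6, 1, 4] sum 62, len 12
add 7: shortest ending here [8, 3, 2, 1, 11, 2, 9, 8, 7, 6, 1, 4, 7] sum 69, len 13
add 12: shortest ending here [11, 2, 9, 8, 7, 6, 1, 4, 7, 12] sum 67, len 10
add 9: shortest ending here [9, 8, 7, 6, 1, 4, 7, 12, 9] sum 63, len 9
add 1: shortest ending here [9, 8, 7, 6, 1, 4, 7, 12, 9, 1] sum 64, len 10
add 6: shortest ending here [9, 8, 7, 6, 1, 4, 7, 12, 9, 1, 6] sum 70, len 11
add 9: shortest ending here [7, 6, 1, 4, 7, 12, 9, 1, 6, 9] sum 62, len 10
add 10: shortest ending here [6, 1, 4, 7, 12, 9, 1, 6, 9, 10] sum 65, len 10
Shortest qualifying length: 9.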